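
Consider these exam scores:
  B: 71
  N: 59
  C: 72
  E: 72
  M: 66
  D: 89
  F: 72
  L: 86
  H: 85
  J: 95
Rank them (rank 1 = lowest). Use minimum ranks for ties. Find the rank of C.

4

Sorted (ascending): 59, 66, 71, 72, 72, 72, 85, 86, 89, 95
The 3 values of 72 occupy positions 4–6 → each gets rank 4.
C has value 72 → rank 4.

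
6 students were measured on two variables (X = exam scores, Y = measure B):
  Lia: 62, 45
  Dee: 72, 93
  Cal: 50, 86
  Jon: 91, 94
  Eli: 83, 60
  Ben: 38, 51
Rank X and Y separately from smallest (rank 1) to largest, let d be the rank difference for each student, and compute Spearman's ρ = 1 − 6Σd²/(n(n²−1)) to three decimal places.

0.600

Ranks of variable 1: 3, 4, 2, 6, 5, 1
Ranks of variable 2: 1, 5, 4, 6, 3, 2
d = r₁ − r₂: 2, -1, -2, 0, 2, -1
d²: 4, 1, 4, 0, 4, 1; Σd² = 14
ρ = 1 − 6·14/(6·35) = 1 − 84/210 = 0.600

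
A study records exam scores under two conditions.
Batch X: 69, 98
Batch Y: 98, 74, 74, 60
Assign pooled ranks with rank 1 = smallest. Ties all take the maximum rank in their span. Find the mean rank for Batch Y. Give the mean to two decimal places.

Sorted (ascending): 60, 69, 74, 74, 98, 98
The 2 values of 74 occupy positions 3–4 → each gets rank 4.
The 2 values of 98 occupy positions 5–6 → each gets rank 6.
Batch Y values → pooled ranks: 98→6, 74→4, 74→4, 60→1
Mean rank = (6 + 4 + 4 + 1) / 4 = 3.75

3.75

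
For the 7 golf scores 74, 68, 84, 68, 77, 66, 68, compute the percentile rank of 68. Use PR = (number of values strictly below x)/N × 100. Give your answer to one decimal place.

N = 7.
Strictly below 68: 1. Equal to 68: 3.
PR = 1/7 × 100 = 14.3

14.3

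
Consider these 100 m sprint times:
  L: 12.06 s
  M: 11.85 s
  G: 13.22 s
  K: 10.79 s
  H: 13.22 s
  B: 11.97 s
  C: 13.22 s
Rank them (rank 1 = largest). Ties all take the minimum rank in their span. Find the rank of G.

Sorted (descending): 13.22, 13.22, 13.22, 12.06, 11.97, 11.85, 10.79
The 3 values of 13.22 occupy positions 1–3 → each gets rank 1.
G has value 13.22 s → rank 1.

1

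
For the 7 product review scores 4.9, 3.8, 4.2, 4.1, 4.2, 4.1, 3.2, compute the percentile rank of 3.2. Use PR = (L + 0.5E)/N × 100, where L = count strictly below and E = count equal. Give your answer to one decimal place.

N = 7.
Strictly below 3.2: 0. Equal to 3.2: 1.
PR = (0 + 0.5·1)/7 × 100 = 7.1

7.1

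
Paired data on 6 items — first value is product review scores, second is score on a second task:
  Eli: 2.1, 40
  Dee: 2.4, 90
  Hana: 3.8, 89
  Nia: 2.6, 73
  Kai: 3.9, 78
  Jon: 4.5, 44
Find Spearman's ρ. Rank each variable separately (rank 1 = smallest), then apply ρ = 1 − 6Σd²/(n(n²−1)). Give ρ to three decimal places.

Ranks of variable 1: 1, 2, 4, 3, 5, 6
Ranks of variable 2: 1, 6, 5, 3, 4, 2
d = r₁ − r₂: 0, -4, -1, 0, 1, 4
d²: 0, 16, 1, 0, 1, 16; Σd² = 34
ρ = 1 − 6·34/(6·35) = 1 − 204/210 = 0.029

0.029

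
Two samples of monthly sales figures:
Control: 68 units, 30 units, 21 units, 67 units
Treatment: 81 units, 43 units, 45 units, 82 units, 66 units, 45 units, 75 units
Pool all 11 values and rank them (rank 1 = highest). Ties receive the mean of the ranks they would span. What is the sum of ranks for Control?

Sorted (descending): 82, 81, 75, 68, 67, 66, 45, 45, 43, 30, 21
The 2 values of 45 occupy positions 7–8 → average rank (7+8)/2 = 7.5.
Control values → pooled ranks: 68→4, 30→10, 21→11, 67→5
Rank sum = 4 + 10 + 11 + 5 = 30

30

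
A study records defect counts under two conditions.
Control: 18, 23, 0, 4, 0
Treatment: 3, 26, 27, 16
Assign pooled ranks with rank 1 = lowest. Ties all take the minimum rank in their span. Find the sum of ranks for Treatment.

25

Sorted (ascending): 0, 0, 3, 4, 16, 18, 23, 26, 27
The 2 values of 0 occupy positions 1–2 → each gets rank 1.
Treatment values → pooled ranks: 3→3, 26→8, 27→9, 16→5
Rank sum = 3 + 8 + 9 + 5 = 25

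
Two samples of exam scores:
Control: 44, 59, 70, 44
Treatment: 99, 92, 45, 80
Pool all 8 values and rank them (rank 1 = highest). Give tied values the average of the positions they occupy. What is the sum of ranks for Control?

24

Sorted (descending): 99, 92, 80, 70, 59, 45, 44, 44
The 2 values of 44 occupy positions 7–8 → average rank (7+8)/2 = 7.5.
Control values → pooled ranks: 44→7.5, 59→5, 70→4, 44→7.5
Rank sum = 7.5 + 5 + 4 + 7.5 = 24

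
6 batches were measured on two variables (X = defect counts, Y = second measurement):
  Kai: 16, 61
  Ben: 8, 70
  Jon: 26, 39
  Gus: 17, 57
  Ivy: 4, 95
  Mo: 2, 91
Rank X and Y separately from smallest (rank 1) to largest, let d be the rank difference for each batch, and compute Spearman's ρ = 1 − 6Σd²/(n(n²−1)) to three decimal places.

Ranks of variable 1: 4, 3, 6, 5, 2, 1
Ranks of variable 2: 3, 4, 1, 2, 6, 5
d = r₁ − r₂: 1, -1, 5, 3, -4, -4
d²: 1, 1, 25, 9, 16, 16; Σd² = 68
ρ = 1 − 6·68/(6·35) = 1 − 408/210 = -0.943

-0.943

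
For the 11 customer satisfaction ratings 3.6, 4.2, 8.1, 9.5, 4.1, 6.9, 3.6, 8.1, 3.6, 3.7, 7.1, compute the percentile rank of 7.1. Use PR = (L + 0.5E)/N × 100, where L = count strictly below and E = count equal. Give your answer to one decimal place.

N = 11.
Strictly below 7.1: 7. Equal to 7.1: 1.
PR = (7 + 0.5·1)/11 × 100 = 68.2

68.2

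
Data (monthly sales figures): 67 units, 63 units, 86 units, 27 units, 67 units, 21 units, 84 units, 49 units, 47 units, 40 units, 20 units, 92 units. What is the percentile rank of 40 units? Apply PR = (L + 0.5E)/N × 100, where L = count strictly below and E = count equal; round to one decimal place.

29.2

N = 12.
Strictly below 40: 3. Equal to 40: 1.
PR = (3 + 0.5·1)/12 × 100 = 29.2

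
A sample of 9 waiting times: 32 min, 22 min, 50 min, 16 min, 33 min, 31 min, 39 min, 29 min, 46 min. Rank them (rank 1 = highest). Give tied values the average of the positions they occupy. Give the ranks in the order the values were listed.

5, 8, 1, 9, 4, 6, 3, 7, 2

Sorted (descending): 50, 46, 39, 33, 32, 31, 29, 22, 16
No ties — each value takes its position as its rank.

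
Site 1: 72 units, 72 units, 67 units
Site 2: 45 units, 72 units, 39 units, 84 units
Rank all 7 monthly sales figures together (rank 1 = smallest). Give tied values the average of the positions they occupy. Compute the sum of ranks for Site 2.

Sorted (ascending): 39, 45, 67, 72, 72, 72, 84
The 3 values of 72 occupy positions 4–6 → average rank 5.
Site 2 values → pooled ranks: 45→2, 72→5, 39→1, 84→7
Rank sum = 2 + 5 + 1 + 7 = 15

15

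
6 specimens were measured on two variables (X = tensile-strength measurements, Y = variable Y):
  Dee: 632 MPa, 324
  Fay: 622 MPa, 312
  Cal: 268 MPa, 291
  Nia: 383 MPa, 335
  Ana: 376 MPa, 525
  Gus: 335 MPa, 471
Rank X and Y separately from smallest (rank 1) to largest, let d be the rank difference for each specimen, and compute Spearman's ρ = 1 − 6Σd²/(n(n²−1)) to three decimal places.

Ranks of variable 1: 6, 5, 1, 4, 3, 2
Ranks of variable 2: 3, 2, 1, 4, 6, 5
d = r₁ − r₂: 3, 3, 0, 0, -3, -3
d²: 9, 9, 0, 0, 9, 9; Σd² = 36
ρ = 1 − 6·36/(6·35) = 1 − 216/210 = -0.029

-0.029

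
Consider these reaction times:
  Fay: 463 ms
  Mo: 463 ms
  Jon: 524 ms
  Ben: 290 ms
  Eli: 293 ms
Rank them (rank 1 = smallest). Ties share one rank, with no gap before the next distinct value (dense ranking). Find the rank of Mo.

Sorted (ascending): 290, 293, 463, 463, 524
The 2 values of 463 share dense rank 3.
Remaining distinct values take the next consecutive integers.
Mo has value 463 ms → rank 3.

3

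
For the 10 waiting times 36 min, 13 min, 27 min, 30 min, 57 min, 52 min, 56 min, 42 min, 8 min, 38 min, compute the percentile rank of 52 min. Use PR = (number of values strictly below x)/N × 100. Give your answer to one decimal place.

70.0

N = 10.
Strictly below 52: 7. Equal to 52: 1.
PR = 7/10 × 100 = 70.0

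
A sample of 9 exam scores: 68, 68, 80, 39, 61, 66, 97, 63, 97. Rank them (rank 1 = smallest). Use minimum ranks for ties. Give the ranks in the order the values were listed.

5, 5, 7, 1, 2, 4, 8, 3, 8

Sorted (ascending): 39, 61, 63, 66, 68, 68, 80, 97, 97
The 2 values of 68 occupy positions 5–6 → each gets rank 5.
The 2 values of 97 occupy positions 8–9 → each gets rank 8.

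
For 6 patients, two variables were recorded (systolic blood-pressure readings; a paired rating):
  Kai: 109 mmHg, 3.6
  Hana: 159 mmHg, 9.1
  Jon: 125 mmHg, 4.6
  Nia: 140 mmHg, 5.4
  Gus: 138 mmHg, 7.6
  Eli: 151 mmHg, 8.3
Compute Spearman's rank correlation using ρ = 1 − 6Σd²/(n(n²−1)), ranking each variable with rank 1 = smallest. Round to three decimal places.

Ranks of variable 1: 1, 6, 2, 4, 3, 5
Ranks of variable 2: 1, 6, 2, 3, 4, 5
d = r₁ − r₂: 0, 0, 0, 1, -1, 0
d²: 0, 0, 0, 1, 1, 0; Σd² = 2
ρ = 1 − 6·2/(6·35) = 1 − 12/210 = 0.943

0.943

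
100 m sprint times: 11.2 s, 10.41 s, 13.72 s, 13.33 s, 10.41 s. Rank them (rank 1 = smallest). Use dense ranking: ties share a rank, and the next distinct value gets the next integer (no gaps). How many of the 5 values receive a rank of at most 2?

Sorted (ascending): 10.41, 10.41, 11.2, 13.33, 13.72
The 2 values of 10.41 share dense rank 1.
Remaining distinct values take the next consecutive integers.
Ranks ≤ 2: {1, 1, 2} → 3 values.

3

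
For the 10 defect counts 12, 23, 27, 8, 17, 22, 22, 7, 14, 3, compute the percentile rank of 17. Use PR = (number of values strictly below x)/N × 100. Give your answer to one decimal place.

N = 10.
Strictly below 17: 5. Equal to 17: 1.
PR = 5/10 × 100 = 50.0

50.0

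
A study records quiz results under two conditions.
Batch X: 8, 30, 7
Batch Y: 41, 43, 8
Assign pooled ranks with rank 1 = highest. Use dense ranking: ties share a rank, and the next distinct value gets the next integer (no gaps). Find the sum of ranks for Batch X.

12

Sorted (descending): 43, 41, 30, 8, 8, 7
The 2 values of 8 share dense rank 4.
Remaining distinct values take the next consecutive integers.
Batch X values → pooled ranks: 8→4, 30→3, 7→5
Rank sum = 4 + 3 + 5 = 12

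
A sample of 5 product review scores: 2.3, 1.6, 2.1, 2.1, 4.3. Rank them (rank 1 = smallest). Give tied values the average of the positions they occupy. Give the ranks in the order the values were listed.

4, 1, 2.5, 2.5, 5

Sorted (ascending): 1.6, 2.1, 2.1, 2.3, 4.3
The 2 values of 2.1 occupy positions 2–3 → average rank (2+3)/2 = 2.5.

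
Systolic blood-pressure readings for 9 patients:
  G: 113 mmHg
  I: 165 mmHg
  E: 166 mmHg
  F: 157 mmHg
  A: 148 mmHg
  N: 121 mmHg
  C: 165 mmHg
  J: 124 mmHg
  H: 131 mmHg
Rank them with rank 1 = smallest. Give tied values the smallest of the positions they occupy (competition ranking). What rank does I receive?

Sorted (ascending): 113, 121, 124, 131, 148, 157, 165, 165, 166
The 2 values of 165 occupy positions 7–8 → each gets rank 7.
I has value 165 mmHg → rank 7.

7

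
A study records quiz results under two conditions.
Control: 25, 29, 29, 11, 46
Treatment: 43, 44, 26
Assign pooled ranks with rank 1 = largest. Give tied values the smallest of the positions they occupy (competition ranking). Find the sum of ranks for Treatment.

Sorted (descending): 46, 44, 43, 29, 29, 26, 25, 11
The 2 values of 29 occupy positions 4–5 → each gets rank 4.
Treatment values → pooled ranks: 43→3, 44→2, 26→6
Rank sum = 3 + 2 + 6 = 11

11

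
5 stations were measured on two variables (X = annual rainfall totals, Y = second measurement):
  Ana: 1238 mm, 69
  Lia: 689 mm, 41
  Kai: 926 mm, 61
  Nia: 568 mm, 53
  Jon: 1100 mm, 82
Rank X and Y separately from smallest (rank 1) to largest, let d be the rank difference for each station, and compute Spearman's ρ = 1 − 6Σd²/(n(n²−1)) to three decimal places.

Ranks of variable 1: 5, 2, 3, 1, 4
Ranks of variable 2: 4, 1, 3, 2, 5
d = r₁ − r₂: 1, 1, 0, -1, -1
d²: 1, 1, 0, 1, 1; Σd² = 4
ρ = 1 − 6·4/(5·24) = 1 − 24/120 = 0.800

0.800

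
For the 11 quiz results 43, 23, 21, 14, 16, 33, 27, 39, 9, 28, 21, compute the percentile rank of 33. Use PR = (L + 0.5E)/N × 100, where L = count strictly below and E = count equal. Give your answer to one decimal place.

N = 11.
Strictly below 33: 8. Equal to 33: 1.
PR = (8 + 0.5·1)/11 × 100 = 77.3

77.3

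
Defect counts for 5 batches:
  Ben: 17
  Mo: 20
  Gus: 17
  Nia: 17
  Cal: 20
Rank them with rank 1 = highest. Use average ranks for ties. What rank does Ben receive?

Sorted (descending): 20, 20, 17, 17, 17
The 2 values of 20 occupy positions 1–2 → average rank (1+2)/2 = 1.5.
The 3 values of 17 occupy positions 3–5 → average rank 4.
Ben has value 17 → rank 4.

4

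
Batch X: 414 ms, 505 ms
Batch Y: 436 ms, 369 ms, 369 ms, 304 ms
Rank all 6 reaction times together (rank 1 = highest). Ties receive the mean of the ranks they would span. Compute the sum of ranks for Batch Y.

Sorted (descending): 505, 436, 414, 369, 369, 304
The 2 values of 369 occupy positions 4–5 → average rank (4+5)/2 = 4.5.
Batch Y values → pooled ranks: 436→2, 369→4.5, 369→4.5, 304→6
Rank sum = 2 + 4.5 + 4.5 + 6 = 17

17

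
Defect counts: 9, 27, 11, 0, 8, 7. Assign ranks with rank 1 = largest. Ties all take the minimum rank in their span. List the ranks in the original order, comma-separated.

Sorted (descending): 27, 11, 9, 8, 7, 0
No ties — each value takes its position as its rank.

3, 1, 2, 6, 4, 5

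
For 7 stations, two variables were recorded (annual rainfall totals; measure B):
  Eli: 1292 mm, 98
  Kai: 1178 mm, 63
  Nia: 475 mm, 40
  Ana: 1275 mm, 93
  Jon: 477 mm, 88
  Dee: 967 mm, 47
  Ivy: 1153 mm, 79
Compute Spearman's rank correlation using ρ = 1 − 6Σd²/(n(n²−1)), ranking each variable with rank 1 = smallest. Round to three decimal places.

Ranks of variable 1: 7, 5, 1, 6, 2, 3, 4
Ranks of variable 2: 7, 3, 1, 6, 5, 2, 4
d = r₁ − r₂: 0, 2, 0, 0, -3, 1, 0
d²: 0, 4, 0, 0, 9, 1, 0; Σd² = 14
ρ = 1 − 6·14/(7·48) = 1 − 84/336 = 0.750

0.750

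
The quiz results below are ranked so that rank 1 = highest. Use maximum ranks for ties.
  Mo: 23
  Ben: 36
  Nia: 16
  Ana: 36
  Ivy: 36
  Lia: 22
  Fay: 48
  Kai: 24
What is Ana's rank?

4

Sorted (descending): 48, 36, 36, 36, 24, 23, 22, 16
The 3 values of 36 occupy positions 2–4 → each gets rank 4.
Ana has value 36 → rank 4.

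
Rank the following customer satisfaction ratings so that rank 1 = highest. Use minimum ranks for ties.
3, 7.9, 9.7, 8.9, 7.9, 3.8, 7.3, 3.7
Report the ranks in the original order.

8, 3, 1, 2, 3, 6, 5, 7

Sorted (descending): 9.7, 8.9, 7.9, 7.9, 7.3, 3.8, 3.7, 3
The 2 values of 7.9 occupy positions 3–4 → each gets rank 3.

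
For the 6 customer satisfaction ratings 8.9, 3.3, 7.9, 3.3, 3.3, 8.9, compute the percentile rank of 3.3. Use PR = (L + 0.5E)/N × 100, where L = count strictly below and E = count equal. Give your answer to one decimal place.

25.0

N = 6.
Strictly below 3.3: 0. Equal to 3.3: 3.
PR = (0 + 0.5·3)/6 × 100 = 25.0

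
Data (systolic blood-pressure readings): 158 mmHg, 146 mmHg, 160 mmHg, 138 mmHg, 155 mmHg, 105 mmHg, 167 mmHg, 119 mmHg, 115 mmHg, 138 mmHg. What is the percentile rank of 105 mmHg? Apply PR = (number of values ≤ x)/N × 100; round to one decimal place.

10.0

N = 10.
Strictly below 105: 0. Equal to 105: 1.
PR = 1/10 × 100 = 10.0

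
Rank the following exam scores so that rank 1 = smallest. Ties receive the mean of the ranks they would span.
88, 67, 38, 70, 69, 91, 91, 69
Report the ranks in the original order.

6, 2, 1, 5, 3.5, 7.5, 7.5, 3.5

Sorted (ascending): 38, 67, 69, 69, 70, 88, 91, 91
The 2 values of 69 occupy positions 3–4 → average rank (3+4)/2 = 3.5.
The 2 values of 91 occupy positions 7–8 → average rank (7+8)/2 = 7.5.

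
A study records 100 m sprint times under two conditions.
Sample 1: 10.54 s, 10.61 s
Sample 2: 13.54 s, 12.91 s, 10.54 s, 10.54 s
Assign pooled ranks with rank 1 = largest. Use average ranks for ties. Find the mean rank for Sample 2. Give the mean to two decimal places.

Sorted (descending): 13.54, 12.91, 10.61, 10.54, 10.54, 10.54
The 3 values of 10.54 occupy positions 4–6 → average rank 5.
Sample 2 values → pooled ranks: 13.54→1, 12.91→2, 10.54→5, 10.54→5
Mean rank = (1 + 2 + 5 + 5) / 4 = 3.25

3.25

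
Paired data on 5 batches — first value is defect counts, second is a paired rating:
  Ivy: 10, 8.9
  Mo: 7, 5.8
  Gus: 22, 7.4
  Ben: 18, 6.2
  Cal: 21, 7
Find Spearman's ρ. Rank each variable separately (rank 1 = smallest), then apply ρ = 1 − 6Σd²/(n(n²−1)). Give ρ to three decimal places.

Ranks of variable 1: 2, 1, 5, 3, 4
Ranks of variable 2: 5, 1, 4, 2, 3
d = r₁ − r₂: -3, 0, 1, 1, 1
d²: 9, 0, 1, 1, 1; Σd² = 12
ρ = 1 − 6·12/(5·24) = 1 − 72/120 = 0.400

0.400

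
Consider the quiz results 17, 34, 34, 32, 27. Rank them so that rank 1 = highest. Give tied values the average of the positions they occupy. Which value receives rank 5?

Sorted (descending): 34, 34, 32, 27, 17
The 2 values of 34 occupy positions 1–2 → average rank (1+2)/2 = 1.5.
Rank 5 → value 17.

17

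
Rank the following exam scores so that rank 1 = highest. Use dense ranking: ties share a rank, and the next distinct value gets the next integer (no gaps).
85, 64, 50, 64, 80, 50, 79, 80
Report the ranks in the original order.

Sorted (descending): 85, 80, 80, 79, 64, 64, 50, 50
The 2 values of 80 share dense rank 2.
The 2 values of 64 share dense rank 4.
The 2 values of 50 share dense rank 5.
Remaining distinct values take the next consecutive integers.

1, 4, 5, 4, 2, 5, 3, 2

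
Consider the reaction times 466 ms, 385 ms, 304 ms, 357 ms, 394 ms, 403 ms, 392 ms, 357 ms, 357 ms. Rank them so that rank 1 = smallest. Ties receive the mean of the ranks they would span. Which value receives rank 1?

304

Sorted (ascending): 304, 357, 357, 357, 385, 392, 394, 403, 466
The 3 values of 357 occupy positions 2–4 → average rank 3.
Rank 1 → value 304.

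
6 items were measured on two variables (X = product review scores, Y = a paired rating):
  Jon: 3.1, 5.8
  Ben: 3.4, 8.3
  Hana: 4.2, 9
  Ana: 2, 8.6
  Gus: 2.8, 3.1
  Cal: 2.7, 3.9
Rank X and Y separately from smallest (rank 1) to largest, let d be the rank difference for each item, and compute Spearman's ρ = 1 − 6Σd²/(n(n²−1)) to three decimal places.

0.371

Ranks of variable 1: 4, 5, 6, 1, 3, 2
Ranks of variable 2: 3, 4, 6, 5, 1, 2
d = r₁ − r₂: 1, 1, 0, -4, 2, 0
d²: 1, 1, 0, 16, 4, 0; Σd² = 22
ρ = 1 − 6·22/(6·35) = 1 − 132/210 = 0.371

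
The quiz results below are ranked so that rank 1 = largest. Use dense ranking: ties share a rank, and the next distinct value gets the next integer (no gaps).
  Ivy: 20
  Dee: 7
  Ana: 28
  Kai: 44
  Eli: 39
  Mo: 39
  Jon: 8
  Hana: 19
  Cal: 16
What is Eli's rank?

Sorted (descending): 44, 39, 39, 28, 20, 19, 16, 8, 7
The 2 values of 39 share dense rank 2.
Remaining distinct values take the next consecutive integers.
Eli has value 39 → rank 2.

2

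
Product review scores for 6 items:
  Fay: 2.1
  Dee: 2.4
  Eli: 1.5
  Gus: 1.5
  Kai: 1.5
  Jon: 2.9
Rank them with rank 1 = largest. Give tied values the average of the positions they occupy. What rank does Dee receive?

2

Sorted (descending): 2.9, 2.4, 2.1, 1.5, 1.5, 1.5
The 3 values of 1.5 occupy positions 4–6 → average rank 5.
Dee has value 2.4 → rank 2.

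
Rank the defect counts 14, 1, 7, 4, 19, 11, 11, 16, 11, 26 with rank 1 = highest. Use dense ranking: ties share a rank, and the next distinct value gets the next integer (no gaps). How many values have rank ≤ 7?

Sorted (descending): 26, 19, 16, 14, 11, 11, 11, 7, 4, 1
The 3 values of 11 share dense rank 5.
Remaining distinct values take the next consecutive integers.
Ranks ≤ 7: {1, 2, 3, 4, 5, 5, 5, 6, 7} → 9 values.

9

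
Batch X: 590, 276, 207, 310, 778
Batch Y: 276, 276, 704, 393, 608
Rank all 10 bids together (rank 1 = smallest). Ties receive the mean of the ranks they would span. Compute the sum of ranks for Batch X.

26

Sorted (ascending): 207, 276, 276, 276, 310, 393, 590, 608, 704, 778
The 3 values of 276 occupy positions 2–4 → average rank 3.
Batch X values → pooled ranks: 590→7, 276→3, 207→1, 310→5, 778→10
Rank sum = 7 + 3 + 1 + 5 + 10 = 26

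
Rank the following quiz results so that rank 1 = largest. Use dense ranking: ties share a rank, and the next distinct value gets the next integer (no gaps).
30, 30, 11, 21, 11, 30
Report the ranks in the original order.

1, 1, 3, 2, 3, 1

Sorted (descending): 30, 30, 30, 21, 11, 11
The 3 values of 30 share dense rank 1.
The 2 values of 11 share dense rank 3.
Remaining distinct values take the next consecutive integers.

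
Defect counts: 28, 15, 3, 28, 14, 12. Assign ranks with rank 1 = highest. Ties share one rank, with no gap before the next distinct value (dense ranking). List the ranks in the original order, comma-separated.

Sorted (descending): 28, 28, 15, 14, 12, 3
The 2 values of 28 share dense rank 1.
Remaining distinct values take the next consecutive integers.

1, 2, 5, 1, 3, 4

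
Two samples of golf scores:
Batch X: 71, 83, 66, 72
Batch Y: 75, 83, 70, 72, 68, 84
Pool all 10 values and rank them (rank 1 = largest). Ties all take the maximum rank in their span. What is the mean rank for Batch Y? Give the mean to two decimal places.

5.17

Sorted (descending): 84, 83, 83, 75, 72, 72, 71, 70, 68, 66
The 2 values of 83 occupy positions 2–3 → each gets rank 3.
The 2 values of 72 occupy positions 5–6 → each gets rank 6.
Batch Y values → pooled ranks: 75→4, 83→3, 70→8, 72→6, 68→9, 84→1
Mean rank = (4 + 3 + 8 + 6 + 9 + 1) / 6 = 5.17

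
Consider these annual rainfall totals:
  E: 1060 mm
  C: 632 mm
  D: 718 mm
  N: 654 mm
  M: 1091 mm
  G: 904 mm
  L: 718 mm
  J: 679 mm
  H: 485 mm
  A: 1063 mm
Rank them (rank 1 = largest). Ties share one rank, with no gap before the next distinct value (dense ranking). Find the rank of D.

5

Sorted (descending): 1091, 1063, 1060, 904, 718, 718, 679, 654, 632, 485
The 2 values of 718 share dense rank 5.
Remaining distinct values take the next consecutive integers.
D has value 718 mm → rank 5.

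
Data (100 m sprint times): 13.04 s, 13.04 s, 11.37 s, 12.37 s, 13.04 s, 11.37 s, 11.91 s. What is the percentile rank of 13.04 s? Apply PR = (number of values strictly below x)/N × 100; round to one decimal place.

N = 7.
Strictly below 13.04: 4. Equal to 13.04: 3.
PR = 4/7 × 100 = 57.1

57.1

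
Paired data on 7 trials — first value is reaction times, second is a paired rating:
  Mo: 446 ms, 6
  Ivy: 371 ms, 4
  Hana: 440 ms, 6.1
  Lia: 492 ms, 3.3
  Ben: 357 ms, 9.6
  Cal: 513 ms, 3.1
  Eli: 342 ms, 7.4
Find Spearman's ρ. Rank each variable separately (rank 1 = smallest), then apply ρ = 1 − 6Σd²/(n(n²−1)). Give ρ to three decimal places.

-0.857

Ranks of variable 1: 5, 3, 4, 6, 2, 7, 1
Ranks of variable 2: 4, 3, 5, 2, 7, 1, 6
d = r₁ − r₂: 1, 0, -1, 4, -5, 6, -5
d²: 1, 0, 1, 16, 25, 36, 25; Σd² = 104
ρ = 1 − 6·104/(7·48) = 1 − 624/336 = -0.857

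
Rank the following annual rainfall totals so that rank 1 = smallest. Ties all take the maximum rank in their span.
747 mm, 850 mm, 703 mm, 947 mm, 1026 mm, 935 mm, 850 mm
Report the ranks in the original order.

Sorted (ascending): 703, 747, 850, 850, 935, 947, 1026
The 2 values of 850 occupy positions 3–4 → each gets rank 4.

2, 4, 1, 6, 7, 5, 4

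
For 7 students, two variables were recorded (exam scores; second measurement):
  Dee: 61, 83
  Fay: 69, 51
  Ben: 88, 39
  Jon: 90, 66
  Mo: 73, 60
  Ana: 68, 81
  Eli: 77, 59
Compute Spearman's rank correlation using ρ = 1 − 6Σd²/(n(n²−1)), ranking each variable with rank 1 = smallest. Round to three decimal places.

Ranks of variable 1: 1, 3, 6, 7, 4, 2, 5
Ranks of variable 2: 7, 2, 1, 5, 4, 6, 3
d = r₁ − r₂: -6, 1, 5, 2, 0, -4, 2
d²: 36, 1, 25, 4, 0, 16, 4; Σd² = 86
ρ = 1 − 6·86/(7·48) = 1 − 516/336 = -0.536

-0.536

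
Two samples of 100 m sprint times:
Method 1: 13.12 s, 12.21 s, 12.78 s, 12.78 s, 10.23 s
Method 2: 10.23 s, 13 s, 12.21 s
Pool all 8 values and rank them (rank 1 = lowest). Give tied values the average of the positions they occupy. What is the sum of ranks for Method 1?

24

Sorted (ascending): 10.23, 10.23, 12.21, 12.21, 12.78, 12.78, 13, 13.12
The 2 values of 10.23 occupy positions 1–2 → average rank (1+2)/2 = 1.5.
The 2 values of 12.21 occupy positions 3–4 → average rank (3+4)/2 = 3.5.
The 2 values of 12.78 occupy positions 5–6 → average rank (5+6)/2 = 5.5.
Method 1 values → pooled ranks: 13.12→8, 12.21→3.5, 12.78→5.5, 12.78→5.5, 10.23→1.5
Rank sum = 8 + 3.5 + 5.5 + 5.5 + 1.5 = 24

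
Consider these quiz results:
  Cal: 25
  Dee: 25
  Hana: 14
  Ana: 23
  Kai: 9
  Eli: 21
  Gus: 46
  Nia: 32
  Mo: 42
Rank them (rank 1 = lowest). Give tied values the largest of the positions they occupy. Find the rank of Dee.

6

Sorted (ascending): 9, 14, 21, 23, 25, 25, 32, 42, 46
The 2 values of 25 occupy positions 5–6 → each gets rank 6.
Dee has value 25 → rank 6.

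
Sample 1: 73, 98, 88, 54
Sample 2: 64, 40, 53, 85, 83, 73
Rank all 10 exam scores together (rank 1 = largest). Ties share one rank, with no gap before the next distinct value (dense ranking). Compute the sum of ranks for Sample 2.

35

Sorted (descending): 98, 88, 85, 83, 73, 73, 64, 54, 53, 40
The 2 values of 73 share dense rank 5.
Remaining distinct values take the next consecutive integers.
Sample 2 values → pooled ranks: 64→6, 40→9, 53→8, 85→3, 83→4, 73→5
Rank sum = 6 + 9 + 8 + 3 + 4 + 5 = 35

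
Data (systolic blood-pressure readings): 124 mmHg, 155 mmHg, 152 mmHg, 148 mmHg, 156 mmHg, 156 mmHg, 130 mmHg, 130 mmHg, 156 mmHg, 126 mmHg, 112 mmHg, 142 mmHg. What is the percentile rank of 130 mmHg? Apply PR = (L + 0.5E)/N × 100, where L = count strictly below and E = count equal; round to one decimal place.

N = 12.
Strictly below 130: 3. Equal to 130: 2.
PR = (3 + 0.5·2)/12 × 100 = 33.3

33.3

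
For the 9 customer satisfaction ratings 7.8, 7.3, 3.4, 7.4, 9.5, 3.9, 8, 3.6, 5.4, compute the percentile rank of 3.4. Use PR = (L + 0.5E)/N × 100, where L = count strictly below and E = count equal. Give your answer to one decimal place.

N = 9.
Strictly below 3.4: 0. Equal to 3.4: 1.
PR = (0 + 0.5·1)/9 × 100 = 5.6

5.6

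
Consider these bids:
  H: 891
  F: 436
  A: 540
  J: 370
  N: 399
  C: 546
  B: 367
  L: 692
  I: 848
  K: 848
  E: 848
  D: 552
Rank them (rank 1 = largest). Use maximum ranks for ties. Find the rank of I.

4

Sorted (descending): 891, 848, 848, 848, 692, 552, 546, 540, 436, 399, 370, 367
The 3 values of 848 occupy positions 2–4 → each gets rank 4.
I has value 848 → rank 4.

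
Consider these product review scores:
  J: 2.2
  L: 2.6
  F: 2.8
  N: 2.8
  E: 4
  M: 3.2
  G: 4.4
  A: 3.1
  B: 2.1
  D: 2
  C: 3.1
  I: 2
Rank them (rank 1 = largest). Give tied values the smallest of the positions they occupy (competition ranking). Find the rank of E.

Sorted (descending): 4.4, 4, 3.2, 3.1, 3.1, 2.8, 2.8, 2.6, 2.2, 2.1, 2, 2
The 2 values of 3.1 occupy positions 4–5 → each gets rank 4.
The 2 values of 2.8 occupy positions 6–7 → each gets rank 6.
The 2 values of 2 occupy positions 11–12 → each gets rank 11.
E has value 4 → rank 2.

2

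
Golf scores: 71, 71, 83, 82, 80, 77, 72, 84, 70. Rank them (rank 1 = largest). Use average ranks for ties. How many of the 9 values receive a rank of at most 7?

Sorted (descending): 84, 83, 82, 80, 77, 72, 71, 71, 70
The 2 values of 71 occupy positions 7–8 → average rank (7+8)/2 = 7.5.
Ranks ≤ 7: {1, 2, 3, 4, 5, 6} → 6 values.

6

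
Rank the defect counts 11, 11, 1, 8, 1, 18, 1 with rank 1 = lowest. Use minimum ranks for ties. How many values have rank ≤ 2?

Sorted (ascending): 1, 1, 1, 8, 11, 11, 18
The 3 values of 1 occupy positions 1–3 → each gets rank 1.
The 2 values of 11 occupy positions 5–6 → each gets rank 5.
Ranks ≤ 2: {1, 1, 1} → 3 values.

3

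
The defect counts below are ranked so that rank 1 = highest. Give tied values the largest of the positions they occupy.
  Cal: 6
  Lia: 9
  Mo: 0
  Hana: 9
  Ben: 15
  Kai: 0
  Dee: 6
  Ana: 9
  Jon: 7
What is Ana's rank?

4

Sorted (descending): 15, 9, 9, 9, 7, 6, 6, 0, 0
The 3 values of 9 occupy positions 2–4 → each gets rank 4.
The 2 values of 6 occupy positions 6–7 → each gets rank 7.
The 2 values of 0 occupy positions 8–9 → each gets rank 9.
Ana has value 9 → rank 4.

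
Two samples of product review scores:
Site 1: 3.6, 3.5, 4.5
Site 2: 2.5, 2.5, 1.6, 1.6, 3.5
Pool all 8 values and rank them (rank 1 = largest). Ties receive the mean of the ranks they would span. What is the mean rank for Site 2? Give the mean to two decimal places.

5.90

Sorted (descending): 4.5, 3.6, 3.5, 3.5, 2.5, 2.5, 1.6, 1.6
The 2 values of 3.5 occupy positions 3–4 → average rank (3+4)/2 = 3.5.
The 2 values of 2.5 occupy positions 5–6 → average rank (5+6)/2 = 5.5.
The 2 values of 1.6 occupy positions 7–8 → average rank (7+8)/2 = 7.5.
Site 2 values → pooled ranks: 2.5→5.5, 2.5→5.5, 1.6→7.5, 1.6→7.5, 3.5→3.5
Mean rank = (5.5 + 5.5 + 7.5 + 7.5 + 3.5) / 5 = 5.90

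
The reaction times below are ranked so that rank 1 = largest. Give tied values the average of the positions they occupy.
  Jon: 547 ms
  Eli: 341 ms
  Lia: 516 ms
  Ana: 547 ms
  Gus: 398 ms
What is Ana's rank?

1.5

Sorted (descending): 547, 547, 516, 398, 341
The 2 values of 547 occupy positions 1–2 → average rank (1+2)/2 = 1.5.
Ana has value 547 ms → rank 1.5.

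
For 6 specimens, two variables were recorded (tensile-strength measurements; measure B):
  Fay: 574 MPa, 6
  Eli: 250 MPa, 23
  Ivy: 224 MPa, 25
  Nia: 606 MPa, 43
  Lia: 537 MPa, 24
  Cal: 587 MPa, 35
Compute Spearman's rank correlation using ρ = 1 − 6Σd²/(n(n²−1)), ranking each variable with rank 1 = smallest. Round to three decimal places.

0.486

Ranks of variable 1: 4, 2, 1, 6, 3, 5
Ranks of variable 2: 1, 2, 4, 6, 3, 5
d = r₁ − r₂: 3, 0, -3, 0, 0, 0
d²: 9, 0, 9, 0, 0, 0; Σd² = 18
ρ = 1 − 6·18/(6·35) = 1 − 108/210 = 0.486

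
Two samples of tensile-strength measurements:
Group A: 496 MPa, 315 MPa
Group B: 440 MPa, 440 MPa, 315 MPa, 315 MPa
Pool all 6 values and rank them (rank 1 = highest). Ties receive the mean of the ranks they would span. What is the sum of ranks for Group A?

Sorted (descending): 496, 440, 440, 315, 315, 315
The 2 values of 440 occupy positions 2–3 → average rank (2+3)/2 = 2.5.
The 3 values of 315 occupy positions 4–6 → average rank 5.
Group A values → pooled ranks: 496→1, 315→5
Rank sum = 1 + 5 = 6

6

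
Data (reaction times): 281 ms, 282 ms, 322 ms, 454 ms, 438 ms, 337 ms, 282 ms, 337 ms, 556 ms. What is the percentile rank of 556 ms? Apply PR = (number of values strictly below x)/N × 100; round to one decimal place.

88.9

N = 9.
Strictly below 556: 8. Equal to 556: 1.
PR = 8/9 × 100 = 88.9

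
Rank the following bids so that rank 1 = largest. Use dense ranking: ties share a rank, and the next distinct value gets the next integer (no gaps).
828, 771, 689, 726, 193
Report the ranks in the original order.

1, 2, 4, 3, 5

Sorted (descending): 828, 771, 726, 689, 193
No ties — each value takes its position as its rank.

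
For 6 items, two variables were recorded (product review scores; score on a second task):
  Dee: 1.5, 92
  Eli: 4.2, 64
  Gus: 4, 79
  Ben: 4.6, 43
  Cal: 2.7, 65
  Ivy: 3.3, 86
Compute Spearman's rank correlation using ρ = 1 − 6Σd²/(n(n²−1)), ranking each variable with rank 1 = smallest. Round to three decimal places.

-0.829

Ranks of variable 1: 1, 5, 4, 6, 2, 3
Ranks of variable 2: 6, 2, 4, 1, 3, 5
d = r₁ − r₂: -5, 3, 0, 5, -1, -2
d²: 25, 9, 0, 25, 1, 4; Σd² = 64
ρ = 1 − 6·64/(6·35) = 1 − 384/210 = -0.829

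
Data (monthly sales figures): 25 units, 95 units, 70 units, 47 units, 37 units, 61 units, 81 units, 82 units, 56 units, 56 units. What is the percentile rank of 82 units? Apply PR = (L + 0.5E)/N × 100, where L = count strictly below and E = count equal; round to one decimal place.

N = 10.
Strictly below 82: 8. Equal to 82: 1.
PR = (8 + 0.5·1)/10 × 100 = 85.0

85.0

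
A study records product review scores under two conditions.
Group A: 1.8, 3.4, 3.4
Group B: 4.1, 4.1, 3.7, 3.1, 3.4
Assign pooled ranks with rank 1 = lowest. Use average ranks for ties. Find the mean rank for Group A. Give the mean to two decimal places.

Sorted (ascending): 1.8, 3.1, 3.4, 3.4, 3.4, 3.7, 4.1, 4.1
The 3 values of 3.4 occupy positions 3–5 → average rank 4.
The 2 values of 4.1 occupy positions 7–8 → average rank (7+8)/2 = 7.5.
Group A values → pooled ranks: 1.8→1, 3.4→4, 3.4→4
Mean rank = (1 + 4 + 4) / 3 = 3.00

3.00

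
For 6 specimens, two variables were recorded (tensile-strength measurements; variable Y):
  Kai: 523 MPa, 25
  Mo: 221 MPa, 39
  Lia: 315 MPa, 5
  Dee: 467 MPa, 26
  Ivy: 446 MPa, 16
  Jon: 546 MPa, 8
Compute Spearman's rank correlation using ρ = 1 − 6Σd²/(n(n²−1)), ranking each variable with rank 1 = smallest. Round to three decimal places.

-0.257

Ranks of variable 1: 5, 1, 2, 4, 3, 6
Ranks of variable 2: 4, 6, 1, 5, 3, 2
d = r₁ − r₂: 1, -5, 1, -1, 0, 4
d²: 1, 25, 1, 1, 0, 16; Σd² = 44
ρ = 1 − 6·44/(6·35) = 1 − 264/210 = -0.257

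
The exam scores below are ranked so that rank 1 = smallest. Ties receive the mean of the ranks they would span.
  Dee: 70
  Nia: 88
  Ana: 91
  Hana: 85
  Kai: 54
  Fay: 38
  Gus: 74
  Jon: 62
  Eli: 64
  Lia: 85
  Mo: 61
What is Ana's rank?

Sorted (ascending): 38, 54, 61, 62, 64, 70, 74, 85, 85, 88, 91
The 2 values of 85 occupy positions 8–9 → average rank (8+9)/2 = 8.5.
Ana has value 91 → rank 11.

11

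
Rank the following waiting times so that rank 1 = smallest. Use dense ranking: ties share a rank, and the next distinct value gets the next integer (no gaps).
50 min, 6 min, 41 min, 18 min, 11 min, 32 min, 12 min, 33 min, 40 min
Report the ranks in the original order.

9, 1, 8, 4, 2, 5, 3, 6, 7

Sorted (ascending): 6, 11, 12, 18, 32, 33, 40, 41, 50
No ties — each value takes its position as its rank.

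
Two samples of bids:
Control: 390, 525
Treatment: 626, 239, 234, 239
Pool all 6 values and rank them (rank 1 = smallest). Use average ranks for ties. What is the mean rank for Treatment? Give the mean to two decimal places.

3.00

Sorted (ascending): 234, 239, 239, 390, 525, 626
The 2 values of 239 occupy positions 2–3 → average rank (2+3)/2 = 2.5.
Treatment values → pooled ranks: 626→6, 239→2.5, 234→1, 239→2.5
Mean rank = (6 + 2.5 + 1 + 2.5) / 4 = 3.00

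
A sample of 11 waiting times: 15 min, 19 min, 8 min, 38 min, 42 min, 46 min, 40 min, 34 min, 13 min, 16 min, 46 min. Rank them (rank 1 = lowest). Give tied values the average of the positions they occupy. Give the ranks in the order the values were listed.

3, 5, 1, 7, 9, 10.5, 8, 6, 2, 4, 10.5

Sorted (ascending): 8, 13, 15, 16, 19, 34, 38, 40, 42, 46, 46
The 2 values of 46 occupy positions 10–11 → average rank (10+11)/2 = 10.5.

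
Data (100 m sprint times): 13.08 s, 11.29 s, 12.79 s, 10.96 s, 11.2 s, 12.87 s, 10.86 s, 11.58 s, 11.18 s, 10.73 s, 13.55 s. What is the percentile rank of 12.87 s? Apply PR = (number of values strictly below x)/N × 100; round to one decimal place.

N = 11.
Strictly below 12.87: 8. Equal to 12.87: 1.
PR = 8/11 × 100 = 72.7

72.7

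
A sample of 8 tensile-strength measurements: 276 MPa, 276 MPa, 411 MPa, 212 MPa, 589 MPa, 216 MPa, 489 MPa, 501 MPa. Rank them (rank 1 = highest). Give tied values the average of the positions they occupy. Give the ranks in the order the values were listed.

5.5, 5.5, 4, 8, 1, 7, 3, 2

Sorted (descending): 589, 501, 489, 411, 276, 276, 216, 212
The 2 values of 276 occupy positions 5–6 → average rank (5+6)/2 = 5.5.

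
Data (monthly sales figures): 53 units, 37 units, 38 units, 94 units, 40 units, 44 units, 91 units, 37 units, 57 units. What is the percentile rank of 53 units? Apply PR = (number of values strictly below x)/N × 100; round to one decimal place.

N = 9.
Strictly below 53: 5. Equal to 53: 1.
PR = 5/9 × 100 = 55.6

55.6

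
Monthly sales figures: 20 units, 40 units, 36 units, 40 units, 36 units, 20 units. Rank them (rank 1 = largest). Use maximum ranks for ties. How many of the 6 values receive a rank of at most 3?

2

Sorted (descending): 40, 40, 36, 36, 20, 20
The 2 values of 40 occupy positions 1–2 → each gets rank 2.
The 2 values of 36 occupy positions 3–4 → each gets rank 4.
The 2 values of 20 occupy positions 5–6 → each gets rank 6.
Ranks ≤ 3: {2, 2} → 2 values.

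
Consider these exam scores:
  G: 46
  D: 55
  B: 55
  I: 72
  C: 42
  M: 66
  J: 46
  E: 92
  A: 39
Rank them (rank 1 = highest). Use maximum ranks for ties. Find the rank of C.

Sorted (descending): 92, 72, 66, 55, 55, 46, 46, 42, 39
The 2 values of 55 occupy positions 4–5 → each gets rank 5.
The 2 values of 46 occupy positions 6–7 → each gets rank 7.
C has value 42 → rank 8.

8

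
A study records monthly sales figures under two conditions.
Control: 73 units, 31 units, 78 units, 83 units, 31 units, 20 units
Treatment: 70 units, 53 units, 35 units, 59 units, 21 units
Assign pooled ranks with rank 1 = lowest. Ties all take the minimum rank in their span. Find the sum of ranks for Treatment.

Sorted (ascending): 20, 21, 31, 31, 35, 53, 59, 70, 73, 78, 83
The 2 values of 31 occupy positions 3–4 → each gets rank 3.
Treatment values → pooled ranks: 70→8, 53→6, 35→5, 59→7, 21→2
Rank sum = 8 + 6 + 5 + 7 + 2 = 28

28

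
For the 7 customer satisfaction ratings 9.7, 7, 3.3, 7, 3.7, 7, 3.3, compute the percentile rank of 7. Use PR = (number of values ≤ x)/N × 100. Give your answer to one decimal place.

85.7

N = 7.
Strictly below 7: 3. Equal to 7: 3.
PR = 6/7 × 100 = 85.7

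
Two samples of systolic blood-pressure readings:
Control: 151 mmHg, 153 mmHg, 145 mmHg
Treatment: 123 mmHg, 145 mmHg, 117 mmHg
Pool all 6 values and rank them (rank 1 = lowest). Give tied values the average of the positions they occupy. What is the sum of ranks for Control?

Sorted (ascending): 117, 123, 145, 145, 151, 153
The 2 values of 145 occupy positions 3–4 → average rank (3+4)/2 = 3.5.
Control values → pooled ranks: 151→5, 153→6, 145→3.5
Rank sum = 5 + 6 + 3.5 = 14.5

14.5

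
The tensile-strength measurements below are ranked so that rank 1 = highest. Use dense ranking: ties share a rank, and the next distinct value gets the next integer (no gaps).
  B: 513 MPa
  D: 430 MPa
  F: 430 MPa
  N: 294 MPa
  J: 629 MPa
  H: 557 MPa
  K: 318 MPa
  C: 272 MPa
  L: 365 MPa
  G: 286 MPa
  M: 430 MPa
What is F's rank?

4

Sorted (descending): 629, 557, 513, 430, 430, 430, 365, 318, 294, 286, 272
The 3 values of 430 share dense rank 4.
Remaining distinct values take the next consecutive integers.
F has value 430 MPa → rank 4.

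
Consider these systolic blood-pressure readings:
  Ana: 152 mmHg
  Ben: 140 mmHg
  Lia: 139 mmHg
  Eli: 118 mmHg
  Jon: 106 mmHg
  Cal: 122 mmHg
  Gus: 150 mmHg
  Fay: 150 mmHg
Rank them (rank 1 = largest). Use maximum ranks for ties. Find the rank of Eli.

7

Sorted (descending): 152, 150, 150, 140, 139, 122, 118, 106
The 2 values of 150 occupy positions 2–3 → each gets rank 3.
Eli has value 118 mmHg → rank 7.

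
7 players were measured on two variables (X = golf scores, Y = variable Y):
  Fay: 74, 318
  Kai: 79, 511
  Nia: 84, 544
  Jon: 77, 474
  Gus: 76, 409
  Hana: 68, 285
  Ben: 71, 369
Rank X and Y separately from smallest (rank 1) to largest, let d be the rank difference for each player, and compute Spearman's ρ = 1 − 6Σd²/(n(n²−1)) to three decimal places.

Ranks of variable 1: 3, 6, 7, 5, 4, 1, 2
Ranks of variable 2: 2, 6, 7, 5, 4, 1, 3
d = r₁ − r₂: 1, 0, 0, 0, 0, 0, -1
d²: 1, 0, 0, 0, 0, 0, 1; Σd² = 2
ρ = 1 − 6·2/(7·48) = 1 − 12/336 = 0.964

0.964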